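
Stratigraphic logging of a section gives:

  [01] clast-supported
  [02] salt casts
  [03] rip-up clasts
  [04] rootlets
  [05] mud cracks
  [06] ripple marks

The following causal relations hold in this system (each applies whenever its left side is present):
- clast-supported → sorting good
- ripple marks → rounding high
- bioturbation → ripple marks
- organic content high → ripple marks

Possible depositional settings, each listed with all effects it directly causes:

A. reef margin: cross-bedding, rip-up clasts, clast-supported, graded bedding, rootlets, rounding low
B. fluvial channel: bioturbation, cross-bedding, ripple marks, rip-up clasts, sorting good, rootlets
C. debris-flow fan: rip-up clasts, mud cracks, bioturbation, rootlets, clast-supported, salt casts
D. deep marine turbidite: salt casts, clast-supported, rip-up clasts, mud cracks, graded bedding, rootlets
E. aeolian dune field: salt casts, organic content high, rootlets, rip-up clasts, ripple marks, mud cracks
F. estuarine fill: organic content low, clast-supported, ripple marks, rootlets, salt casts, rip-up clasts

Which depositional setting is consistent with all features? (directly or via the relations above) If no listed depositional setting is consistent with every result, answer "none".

C

Per-candidate check:
(A) reef margin — does not account for salt casts, mud cracks, ripple marks
(B) fluvial channel — does not account for clast-supported, salt casts, mud cracks
(C) debris-flow fan — accounts for every observation (ripple marks through bioturbation → ripple marks)
(D) deep marine turbidite — does not account for ripple marks
(E) aeolian dune field — does not account for clast-supported
(F) estuarine fill — clast-supported yes; salt casts yes; rip-up clasts yes; rootlets yes; mud cracks NO; ripple marks yes
(C) alone accounts for all the evidence.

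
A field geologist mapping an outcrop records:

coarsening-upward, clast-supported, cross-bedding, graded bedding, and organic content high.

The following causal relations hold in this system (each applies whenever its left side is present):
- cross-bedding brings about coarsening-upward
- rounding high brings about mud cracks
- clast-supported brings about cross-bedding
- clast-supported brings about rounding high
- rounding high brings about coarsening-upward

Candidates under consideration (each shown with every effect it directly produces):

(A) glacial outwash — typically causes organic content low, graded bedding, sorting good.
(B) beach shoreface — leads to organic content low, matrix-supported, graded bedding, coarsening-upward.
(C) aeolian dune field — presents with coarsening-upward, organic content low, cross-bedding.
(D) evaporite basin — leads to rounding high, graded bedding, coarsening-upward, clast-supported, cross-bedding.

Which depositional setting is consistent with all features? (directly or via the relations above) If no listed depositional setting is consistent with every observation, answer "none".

Per-candidate check:
(A) glacial outwash — fails on coarsening-upward, clast-supported, cross-bedding, organic content high (predicts organic content low, not organic content high)
(B) beach shoreface — fails on clast-supported, cross-bedding, organic content high (predicts matrix-supported, not clast-supported; predicts organic content low, not organic content high)
(C) aeolian dune field — coarsening-upward match; clast-supported miss; cross-bedding match; graded bedding miss; organic content high miss
(D) evaporite basin — does not account for organic content high
Every candidate fails on at least one observation.

none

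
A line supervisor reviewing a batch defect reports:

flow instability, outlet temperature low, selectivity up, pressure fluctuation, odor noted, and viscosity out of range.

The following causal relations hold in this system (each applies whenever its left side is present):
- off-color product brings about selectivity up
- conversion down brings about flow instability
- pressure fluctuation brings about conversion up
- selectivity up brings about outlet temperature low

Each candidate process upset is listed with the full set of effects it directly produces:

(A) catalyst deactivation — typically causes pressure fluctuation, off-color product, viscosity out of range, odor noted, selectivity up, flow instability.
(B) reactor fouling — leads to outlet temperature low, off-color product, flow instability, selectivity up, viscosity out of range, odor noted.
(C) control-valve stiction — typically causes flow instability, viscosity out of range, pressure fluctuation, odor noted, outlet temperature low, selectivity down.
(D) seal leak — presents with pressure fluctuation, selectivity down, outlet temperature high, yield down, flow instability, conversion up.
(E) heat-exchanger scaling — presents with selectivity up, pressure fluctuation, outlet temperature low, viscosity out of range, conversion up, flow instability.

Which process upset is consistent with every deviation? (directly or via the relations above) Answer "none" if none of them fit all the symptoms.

A

Per-candidate check:
(A) catalyst deactivation — flow instability match; outlet temperature low match (by selectivity up → outlet temperature low); selectivity up match; pressure fluctuation match; odor noted match; viscosity out of range match
(B) reactor fouling — does not account for pressure fluctuation
(C) control-valve stiction — flow instability match; outlet temperature low match; selectivity up miss; pressure fluctuation match; odor noted match; viscosity out of range match
(D) seal leak — fails on outlet temperature low, selectivity up, odor noted, viscosity out of range (predicts outlet temperature high, not outlet temperature low; predicts selectivity down, not selectivity up)
(E) heat-exchanger scaling — does not account for odor noted
(A) is the only candidate with no mismatches.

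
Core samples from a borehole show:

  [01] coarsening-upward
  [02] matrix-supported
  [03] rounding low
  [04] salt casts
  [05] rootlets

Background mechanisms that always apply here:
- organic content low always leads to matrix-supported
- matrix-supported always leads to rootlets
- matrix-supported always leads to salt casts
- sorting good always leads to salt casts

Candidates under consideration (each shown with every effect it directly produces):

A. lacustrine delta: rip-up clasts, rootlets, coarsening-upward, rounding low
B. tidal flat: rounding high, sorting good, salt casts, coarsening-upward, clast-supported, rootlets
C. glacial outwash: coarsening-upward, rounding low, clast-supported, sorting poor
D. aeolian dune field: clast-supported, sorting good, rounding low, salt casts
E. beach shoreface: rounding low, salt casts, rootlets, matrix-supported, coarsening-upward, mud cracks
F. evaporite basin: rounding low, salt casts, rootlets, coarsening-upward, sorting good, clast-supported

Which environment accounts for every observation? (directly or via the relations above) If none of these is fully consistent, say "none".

E

Checking each candidate against the observations:
(A) lacustrine delta — coarsening-upward match; matrix-supported miss; rounding low match; salt casts miss; rootlets match
(B) tidal flat — coarsening-upward match; matrix-supported miss; rounding low miss; salt casts match; rootlets match
(C) glacial outwash — fails on matrix-supported, salt casts, rootlets (predicts clast-supported, not matrix-supported)
(D) aeolian dune field — fails on coarsening-upward, matrix-supported, rootlets (predicts clast-supported, not matrix-supported)
(E) beach shoreface — coarsening-upward match; matrix-supported match; rounding low match; salt casts match; rootlets match
(F) evaporite basin — coarsening-upward match; matrix-supported miss; rounding low match; salt casts match; rootlets match
Only (E) is consistent with every observation.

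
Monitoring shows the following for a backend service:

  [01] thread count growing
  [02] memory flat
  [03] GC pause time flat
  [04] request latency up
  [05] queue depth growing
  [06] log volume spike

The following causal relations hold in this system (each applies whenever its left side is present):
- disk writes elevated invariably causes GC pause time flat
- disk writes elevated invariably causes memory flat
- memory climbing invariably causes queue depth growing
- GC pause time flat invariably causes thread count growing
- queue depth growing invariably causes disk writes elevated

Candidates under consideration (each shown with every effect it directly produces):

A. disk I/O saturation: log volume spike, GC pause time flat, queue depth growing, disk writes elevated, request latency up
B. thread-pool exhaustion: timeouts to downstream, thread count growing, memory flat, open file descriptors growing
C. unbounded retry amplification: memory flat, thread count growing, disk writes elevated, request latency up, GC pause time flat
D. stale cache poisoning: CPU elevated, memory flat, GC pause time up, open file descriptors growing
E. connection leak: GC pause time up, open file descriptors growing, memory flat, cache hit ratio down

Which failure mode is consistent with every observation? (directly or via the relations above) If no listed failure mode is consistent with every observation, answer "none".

For each candidate, compare predicted effects to what was observed:
(A) disk I/O saturation — accounts for every observation (thread count growing through GC pause time flat → thread count growing)
(B) thread-pool exhaustion — thread count growing ✓; memory flat ✓; GC pause time flat ✗; request latency up ✗; queue depth growing ✗; log volume spike ✗
(C) unbounded retry amplification — does not account for queue depth growing, log volume spike
(D) stale cache poisoning — thread count growing ✗; memory flat ✓; GC pause time flat ✗; request latency up ✗; queue depth growing ✗; log volume spike ✗
(E) connection leak — thread count growing ✗; memory flat ✓; GC pause time flat ✗; request latency up ✗; queue depth growing ✗; log volume spike ✗
Only (A) is consistent with every observation.

A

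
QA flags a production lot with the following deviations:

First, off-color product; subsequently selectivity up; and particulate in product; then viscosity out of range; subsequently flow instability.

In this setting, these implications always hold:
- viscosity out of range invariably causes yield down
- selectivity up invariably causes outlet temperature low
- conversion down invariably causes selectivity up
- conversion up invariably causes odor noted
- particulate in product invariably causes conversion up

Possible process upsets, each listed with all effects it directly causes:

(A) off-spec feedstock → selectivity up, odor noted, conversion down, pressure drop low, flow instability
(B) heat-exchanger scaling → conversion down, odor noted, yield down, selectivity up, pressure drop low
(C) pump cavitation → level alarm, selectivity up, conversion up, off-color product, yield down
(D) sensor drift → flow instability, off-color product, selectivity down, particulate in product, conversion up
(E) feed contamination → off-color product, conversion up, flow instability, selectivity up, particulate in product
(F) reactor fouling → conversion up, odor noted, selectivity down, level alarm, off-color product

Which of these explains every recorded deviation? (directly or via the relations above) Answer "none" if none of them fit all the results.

For each candidate, compare predicted effects to what was observed:
(A) off-spec feedstock — off-color product miss; selectivity up match; particulate in product miss; viscosity out of range miss; flow instability match
(B) heat-exchanger scaling — does not account for off-color product, particulate in product, viscosity out of range, flow instability
(C) pump cavitation — off-color product match; selectivity up match; particulate in product miss; viscosity out of range miss; flow instability miss
(D) sensor drift — fails on selectivity up, viscosity out of range (predicts selectivity down, not selectivity up)
(E) feed contamination — off-color product match; selectivity up match; particulate in product match; viscosity out of range miss; flow instability match
(F) reactor fouling — fails on selectivity up, particulate in product, viscosity out of range, flow instability (predicts selectivity down, not selectivity up)
None of the listed candidates fits everything.

none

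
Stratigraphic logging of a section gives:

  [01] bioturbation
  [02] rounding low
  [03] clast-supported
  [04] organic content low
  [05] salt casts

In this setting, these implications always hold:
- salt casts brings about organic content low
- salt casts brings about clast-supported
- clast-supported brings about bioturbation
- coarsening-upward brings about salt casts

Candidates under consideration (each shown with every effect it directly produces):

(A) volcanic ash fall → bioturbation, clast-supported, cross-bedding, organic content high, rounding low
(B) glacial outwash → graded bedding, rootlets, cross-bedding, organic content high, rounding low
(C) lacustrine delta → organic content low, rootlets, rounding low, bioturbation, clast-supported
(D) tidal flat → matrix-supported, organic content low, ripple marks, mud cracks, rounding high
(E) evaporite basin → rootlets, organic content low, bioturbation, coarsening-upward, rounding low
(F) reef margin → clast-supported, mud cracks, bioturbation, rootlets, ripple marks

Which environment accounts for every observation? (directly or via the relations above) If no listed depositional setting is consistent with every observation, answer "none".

E

Testing each hypothesis:
(A) volcanic ash fall — bioturbation yes; rounding low yes; clast-supported yes; organic content low NO; salt casts NO
(B) glacial outwash — fails on bioturbation, clast-supported, organic content low, salt casts (predicts organic content high, not organic content low)
(C) lacustrine delta — bioturbation yes; rounding low yes; clast-supported yes; organic content low yes; salt casts NO
(D) tidal flat — bioturbation NO; rounding low NO; clast-supported NO; organic content low yes; salt casts NO
(E) evaporite basin — accounts for every observation (clast-supported via coarsening-upward → salt casts → clast-supported)
(F) reef margin — bioturbation yes; rounding low NO; clast-supported yes; organic content low NO; salt casts NO
(E) alone accounts for all the evidence.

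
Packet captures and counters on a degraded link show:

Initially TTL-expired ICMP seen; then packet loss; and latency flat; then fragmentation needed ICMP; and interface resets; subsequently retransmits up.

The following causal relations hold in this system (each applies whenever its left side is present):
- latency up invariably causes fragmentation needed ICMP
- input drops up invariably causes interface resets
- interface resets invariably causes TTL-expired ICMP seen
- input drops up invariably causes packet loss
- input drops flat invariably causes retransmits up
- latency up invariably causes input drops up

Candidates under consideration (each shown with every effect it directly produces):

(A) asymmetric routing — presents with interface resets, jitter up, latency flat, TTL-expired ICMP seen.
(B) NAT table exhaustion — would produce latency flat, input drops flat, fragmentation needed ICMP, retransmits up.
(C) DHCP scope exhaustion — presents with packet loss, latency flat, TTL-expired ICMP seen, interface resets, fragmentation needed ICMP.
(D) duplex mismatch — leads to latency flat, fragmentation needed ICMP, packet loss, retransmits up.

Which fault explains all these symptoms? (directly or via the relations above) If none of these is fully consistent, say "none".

For each candidate, compare predicted effects to what was observed:
(A) asymmetric routing — does not account for packet loss, fragmentation needed ICMP, retransmits up
(B) NAT table exhaustion — does not account for TTL-expired ICMP seen, packet loss, interface resets
(C) DHCP scope exhaustion — does not account for retransmits up
(D) duplex mismatch — does not account for TTL-expired ICMP seen, interface resets
None of the listed candidates fits everything.

none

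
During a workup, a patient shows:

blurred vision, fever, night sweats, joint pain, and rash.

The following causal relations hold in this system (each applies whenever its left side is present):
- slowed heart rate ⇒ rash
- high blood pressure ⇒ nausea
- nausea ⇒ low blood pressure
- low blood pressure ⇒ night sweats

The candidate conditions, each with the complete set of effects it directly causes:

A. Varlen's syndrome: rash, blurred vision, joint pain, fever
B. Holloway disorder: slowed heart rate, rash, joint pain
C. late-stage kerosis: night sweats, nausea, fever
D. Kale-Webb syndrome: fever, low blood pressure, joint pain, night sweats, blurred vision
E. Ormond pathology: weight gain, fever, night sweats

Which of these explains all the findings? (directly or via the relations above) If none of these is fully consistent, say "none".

For each candidate, compare predicted effects to what was observed:
(A) Varlen's syndrome — does not account for night sweats
(B) Holloway disorder — does not account for blurred vision, fever, night sweats
(C) late-stage kerosis — does not account for blurred vision, joint pain, rash
(D) Kale-Webb syndrome — blurred vision ✓; fever ✓; night sweats ✓; joint pain ✓; rash ✗
(E) Ormond pathology — blurred vision ✗; fever ✓; night sweats ✓; joint pain ✗; rash ✗
None of the listed candidates fits everything.

none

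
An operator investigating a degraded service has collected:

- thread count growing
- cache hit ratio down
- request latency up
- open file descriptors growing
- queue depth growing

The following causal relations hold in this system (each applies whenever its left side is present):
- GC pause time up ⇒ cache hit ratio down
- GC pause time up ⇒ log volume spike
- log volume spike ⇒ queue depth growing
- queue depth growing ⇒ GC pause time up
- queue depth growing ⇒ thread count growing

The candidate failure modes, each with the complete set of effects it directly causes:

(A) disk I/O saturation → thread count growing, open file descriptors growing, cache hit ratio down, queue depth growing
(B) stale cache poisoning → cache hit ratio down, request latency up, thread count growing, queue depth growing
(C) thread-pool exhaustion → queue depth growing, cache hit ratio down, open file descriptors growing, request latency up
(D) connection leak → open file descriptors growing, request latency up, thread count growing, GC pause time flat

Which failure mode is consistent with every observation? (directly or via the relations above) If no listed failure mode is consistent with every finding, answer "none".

For each candidate, compare predicted effects to what was observed:
(A) disk I/O saturation — thread count growing ✓; cache hit ratio down ✓; request latency up ✗; open file descriptors growing ✓; queue depth growing ✓
(B) stale cache poisoning — thread count growing ✓; cache hit ratio down ✓; request latency up ✓; open file descriptors growing ✗; queue depth growing ✓
(C) thread-pool exhaustion — accounts for every observation (thread count growing by queue depth growing → thread count growing)
(D) connection leak — thread count growing ✓; cache hit ratio down ✗; request latency up ✓; open file descriptors growing ✓; queue depth growing ✗
Only (C) is consistent with every observation.

C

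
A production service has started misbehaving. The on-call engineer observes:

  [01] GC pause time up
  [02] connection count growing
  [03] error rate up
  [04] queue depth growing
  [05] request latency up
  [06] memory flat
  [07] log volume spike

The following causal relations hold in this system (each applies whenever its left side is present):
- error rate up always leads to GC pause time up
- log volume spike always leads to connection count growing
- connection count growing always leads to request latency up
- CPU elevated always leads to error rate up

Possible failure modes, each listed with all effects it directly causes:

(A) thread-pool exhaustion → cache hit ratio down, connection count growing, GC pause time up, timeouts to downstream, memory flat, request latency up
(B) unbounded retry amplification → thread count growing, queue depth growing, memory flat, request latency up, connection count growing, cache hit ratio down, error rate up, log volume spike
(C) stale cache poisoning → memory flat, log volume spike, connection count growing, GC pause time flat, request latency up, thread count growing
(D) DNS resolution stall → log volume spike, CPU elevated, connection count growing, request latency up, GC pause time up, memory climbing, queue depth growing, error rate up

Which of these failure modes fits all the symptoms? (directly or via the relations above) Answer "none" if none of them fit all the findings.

Testing each hypothesis:
(A) thread-pool exhaustion — GC pause time up ✓; connection count growing ✓; error rate up ✗; queue depth growing ✗; request latency up ✓; memory flat ✓; log volume spike ✗
(B) unbounded retry amplification — accounts for every observation (GC pause time up via error rate up → GC pause time up)
(C) stale cache poisoning — GC pause time up ✗; connection count growing ✓; error rate up ✗; queue depth growing ✗; request latency up ✓; memory flat ✓; log volume spike ✓
(D) DNS resolution stall — GC pause time up ✓; connection count growing ✓; error rate up ✓; queue depth growing ✓; request latency up ✓; memory flat ✗; log volume spike ✓
(B) alone accounts for all the evidence.

B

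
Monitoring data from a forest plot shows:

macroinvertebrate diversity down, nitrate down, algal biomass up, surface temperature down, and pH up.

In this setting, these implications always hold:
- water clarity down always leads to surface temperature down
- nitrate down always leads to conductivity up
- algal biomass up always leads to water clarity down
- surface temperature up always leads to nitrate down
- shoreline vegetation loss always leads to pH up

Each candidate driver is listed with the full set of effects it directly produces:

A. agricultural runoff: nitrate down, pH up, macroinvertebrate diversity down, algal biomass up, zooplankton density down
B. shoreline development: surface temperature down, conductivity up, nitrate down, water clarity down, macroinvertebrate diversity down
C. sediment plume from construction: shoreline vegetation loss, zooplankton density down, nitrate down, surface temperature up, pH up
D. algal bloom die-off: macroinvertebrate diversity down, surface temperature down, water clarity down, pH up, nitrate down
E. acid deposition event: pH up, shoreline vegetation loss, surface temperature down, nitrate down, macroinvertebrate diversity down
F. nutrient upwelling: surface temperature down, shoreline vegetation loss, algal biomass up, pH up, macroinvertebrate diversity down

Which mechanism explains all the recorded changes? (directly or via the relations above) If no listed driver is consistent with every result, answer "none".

A

Testing each hypothesis:
(A) agricultural runoff — accounts for every observation (surface temperature down through algal biomass up → water clarity down → surface temperature down)
(B) shoreline development — macroinvertebrate diversity down match; nitrate down match; algal biomass up miss; surface temperature down match; pH up miss
(C) sediment plume from construction — macroinvertebrate diversity down miss; nitrate down match; algal biomass up miss; surface temperature down miss; pH up match
(D) algal bloom die-off — does not account for algal biomass up
(E) acid deposition event — macroinvertebrate diversity down match; nitrate down match; algal biomass up miss; surface temperature down match; pH up match
(F) nutrient upwelling — does not account for nitrate down
(A) is the only candidate with no mismatches.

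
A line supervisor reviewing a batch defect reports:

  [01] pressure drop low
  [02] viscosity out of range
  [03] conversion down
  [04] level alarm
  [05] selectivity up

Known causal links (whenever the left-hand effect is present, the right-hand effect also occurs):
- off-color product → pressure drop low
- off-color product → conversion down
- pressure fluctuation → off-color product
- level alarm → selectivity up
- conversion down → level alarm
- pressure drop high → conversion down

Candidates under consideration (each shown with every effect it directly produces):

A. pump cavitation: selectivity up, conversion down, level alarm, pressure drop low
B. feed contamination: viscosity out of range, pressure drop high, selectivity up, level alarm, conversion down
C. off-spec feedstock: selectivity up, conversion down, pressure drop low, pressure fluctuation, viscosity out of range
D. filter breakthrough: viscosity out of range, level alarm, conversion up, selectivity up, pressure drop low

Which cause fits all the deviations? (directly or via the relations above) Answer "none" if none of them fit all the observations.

Checking each candidate against the observations:
(A) pump cavitation — does not account for viscosity out of range
(B) feed contamination — pressure drop low -; viscosity out of range +; conversion down +; level alarm +; selectivity up +
(C) off-spec feedstock — accounts for every observation (level alarm through conversion down → level alarm)
(D) filter breakthrough — fails on conversion down (predicts conversion up, not conversion down)
(C) is the only candidate with no mismatches.

C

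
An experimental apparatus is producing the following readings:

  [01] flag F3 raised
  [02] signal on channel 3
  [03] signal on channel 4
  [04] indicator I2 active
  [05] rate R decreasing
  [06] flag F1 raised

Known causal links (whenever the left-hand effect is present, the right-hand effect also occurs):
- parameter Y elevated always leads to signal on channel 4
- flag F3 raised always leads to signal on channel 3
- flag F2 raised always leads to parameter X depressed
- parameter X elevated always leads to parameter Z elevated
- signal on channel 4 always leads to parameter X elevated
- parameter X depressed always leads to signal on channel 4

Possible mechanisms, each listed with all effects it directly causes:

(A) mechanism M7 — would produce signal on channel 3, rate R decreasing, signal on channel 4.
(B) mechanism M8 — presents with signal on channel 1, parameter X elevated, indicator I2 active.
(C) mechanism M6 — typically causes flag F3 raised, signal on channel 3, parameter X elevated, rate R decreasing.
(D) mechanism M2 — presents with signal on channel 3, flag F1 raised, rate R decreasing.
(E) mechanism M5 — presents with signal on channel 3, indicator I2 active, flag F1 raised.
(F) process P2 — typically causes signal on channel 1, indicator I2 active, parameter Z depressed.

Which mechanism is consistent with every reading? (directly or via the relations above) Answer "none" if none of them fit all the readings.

none

For each candidate, compare predicted effects to what was observed:
(A) mechanism M7 — flag F3 raised miss; signal on channel 3 match; signal on channel 4 match; indicator I2 active miss; rate R decreasing match; flag F1 raised miss
(B) mechanism M8 — flag F3 raised miss; signal on channel 3 miss; signal on channel 4 miss; indicator I2 active match; rate R decreasing miss; flag F1 raised miss
(C) mechanism M6 — flag F3 raised match; signal on channel 3 match; signal on channel 4 miss; indicator I2 active miss; rate R decreasing match; flag F1 raised miss
(D) mechanism M2 — does not account for flag F3 raised, signal on channel 4, indicator I2 active
(E) mechanism M5 — does not account for flag F3 raised, signal on channel 4, rate R decreasing
(F) process P2 — flag F3 raised miss; signal on channel 3 miss; signal on channel 4 miss; indicator I2 active match; rate R decreasing miss; flag F1 raised miss
No candidate is consistent with all observations.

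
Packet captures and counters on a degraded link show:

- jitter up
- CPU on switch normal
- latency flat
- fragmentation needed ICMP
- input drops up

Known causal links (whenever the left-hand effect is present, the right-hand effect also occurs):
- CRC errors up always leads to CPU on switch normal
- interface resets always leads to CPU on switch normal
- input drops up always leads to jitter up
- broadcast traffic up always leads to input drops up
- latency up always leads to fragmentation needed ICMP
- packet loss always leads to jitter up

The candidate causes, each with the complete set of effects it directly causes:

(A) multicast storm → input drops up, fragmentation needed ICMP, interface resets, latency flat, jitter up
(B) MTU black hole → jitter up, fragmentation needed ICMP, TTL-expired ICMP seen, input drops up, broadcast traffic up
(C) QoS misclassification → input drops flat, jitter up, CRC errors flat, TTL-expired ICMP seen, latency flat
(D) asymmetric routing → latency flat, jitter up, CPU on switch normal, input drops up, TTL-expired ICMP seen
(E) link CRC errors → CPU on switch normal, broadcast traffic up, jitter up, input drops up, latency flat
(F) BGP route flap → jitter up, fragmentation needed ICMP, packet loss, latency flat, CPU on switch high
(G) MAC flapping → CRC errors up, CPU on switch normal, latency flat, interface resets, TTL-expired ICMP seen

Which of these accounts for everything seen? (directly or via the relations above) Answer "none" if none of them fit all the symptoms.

A

Per-candidate check:
(A) multicast storm — accounts for every observation (CPU on switch normal via interface resets → CPU on switch normal)
(B) MTU black hole — jitter up match; CPU on switch normal miss; latency flat miss; fragmentation needed ICMP match; input drops up match
(C) QoS misclassification — fails on CPU on switch normal, fragmentation needed ICMP, input drops up (predicts input drops flat, not input drops up)
(D) asymmetric routing — jitter up match; CPU on switch normal match; latency flat match; fragmentation needed ICMP miss; input drops up match
(E) link CRC errors — jitter up match; CPU on switch normal match; latency flat match; fragmentation needed ICMP miss; input drops up match
(F) BGP route flap — jitter up match; CPU on switch normal miss; latency flat match; fragmentation needed ICMP match; input drops up miss
(G) MAC flapping — jitter up miss; CPU on switch normal match; latency flat match; fragmentation needed ICMP miss; input drops up miss
Only (A) is consistent with every observation.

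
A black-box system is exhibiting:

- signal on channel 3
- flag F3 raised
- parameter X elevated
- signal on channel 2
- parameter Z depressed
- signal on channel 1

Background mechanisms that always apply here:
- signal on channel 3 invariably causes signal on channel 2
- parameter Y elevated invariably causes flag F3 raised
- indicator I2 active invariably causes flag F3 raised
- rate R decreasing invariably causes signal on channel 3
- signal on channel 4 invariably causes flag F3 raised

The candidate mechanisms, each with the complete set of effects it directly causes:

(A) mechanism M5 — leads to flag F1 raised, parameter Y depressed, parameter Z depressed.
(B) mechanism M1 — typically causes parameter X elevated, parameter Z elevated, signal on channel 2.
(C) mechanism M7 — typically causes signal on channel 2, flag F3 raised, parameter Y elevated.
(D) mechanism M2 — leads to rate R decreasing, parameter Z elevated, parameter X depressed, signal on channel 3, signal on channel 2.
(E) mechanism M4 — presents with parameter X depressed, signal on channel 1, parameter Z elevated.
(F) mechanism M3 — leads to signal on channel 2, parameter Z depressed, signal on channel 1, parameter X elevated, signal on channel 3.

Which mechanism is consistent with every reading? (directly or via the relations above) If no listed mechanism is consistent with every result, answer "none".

none

For each candidate, compare predicted effects to what was observed:
(A) mechanism M5 — signal on channel 3 NO; flag F3 raised NO; parameter X elevated NO; signal on channel 2 NO; parameter Z depressed yes; signal on channel 1 NO
(B) mechanism M1 — signal on channel 3 NO; flag F3 raised NO; parameter X elevated yes; signal on channel 2 yes; parameter Z depressed NO; signal on channel 1 NO
(C) mechanism M7 — signal on channel 3 NO; flag F3 raised yes; parameter X elevated NO; signal on channel 2 yes; parameter Z depressed NO; signal on channel 1 NO
(D) mechanism M2 — fails on flag F3 raised, parameter X elevated, parameter Z depressed, signal on channel 1 (predicts parameter X depressed, not parameter X elevated; predicts parameter Z elevated, not parameter Z depressed)
(E) mechanism M4 — signal on channel 3 NO; flag F3 raised NO; parameter X elevated NO; signal on channel 2 NO; parameter Z depressed NO; signal on channel 1 yes
(F) mechanism M3 — signal on channel 3 yes; flag F3 raised NO; parameter X elevated yes; signal on channel 2 yes; parameter Z depressed yes; signal on channel 1 yes
No candidate is consistent with all observations.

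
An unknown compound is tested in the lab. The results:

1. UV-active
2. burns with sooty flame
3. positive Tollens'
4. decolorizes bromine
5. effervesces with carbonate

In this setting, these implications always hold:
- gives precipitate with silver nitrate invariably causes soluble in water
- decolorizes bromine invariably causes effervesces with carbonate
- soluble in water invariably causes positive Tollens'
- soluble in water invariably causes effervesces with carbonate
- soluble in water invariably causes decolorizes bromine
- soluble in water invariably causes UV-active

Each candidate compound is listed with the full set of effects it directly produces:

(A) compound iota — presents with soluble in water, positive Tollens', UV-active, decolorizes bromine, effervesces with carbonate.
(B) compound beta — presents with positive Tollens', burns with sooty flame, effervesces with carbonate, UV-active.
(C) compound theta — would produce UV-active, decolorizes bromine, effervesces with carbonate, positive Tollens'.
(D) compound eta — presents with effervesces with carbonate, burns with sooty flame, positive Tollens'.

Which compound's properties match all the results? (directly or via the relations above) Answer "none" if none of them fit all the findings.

For each candidate, compare predicted effects to what was observed:
(A) compound iota — does not account for burns with sooty flame
(B) compound beta — UV-active ✓; burns with sooty flame ✓; positive Tollens' ✓; decolorizes bromine ✗; effervesces with carbonate ✓
(C) compound theta — does not account for burns with sooty flame
(D) compound eta — UV-active ✗; burns with sooty flame ✓; positive Tollens' ✓; decolorizes bromine ✗; effervesces with carbonate ✓
Every candidate fails on at least one observation.

none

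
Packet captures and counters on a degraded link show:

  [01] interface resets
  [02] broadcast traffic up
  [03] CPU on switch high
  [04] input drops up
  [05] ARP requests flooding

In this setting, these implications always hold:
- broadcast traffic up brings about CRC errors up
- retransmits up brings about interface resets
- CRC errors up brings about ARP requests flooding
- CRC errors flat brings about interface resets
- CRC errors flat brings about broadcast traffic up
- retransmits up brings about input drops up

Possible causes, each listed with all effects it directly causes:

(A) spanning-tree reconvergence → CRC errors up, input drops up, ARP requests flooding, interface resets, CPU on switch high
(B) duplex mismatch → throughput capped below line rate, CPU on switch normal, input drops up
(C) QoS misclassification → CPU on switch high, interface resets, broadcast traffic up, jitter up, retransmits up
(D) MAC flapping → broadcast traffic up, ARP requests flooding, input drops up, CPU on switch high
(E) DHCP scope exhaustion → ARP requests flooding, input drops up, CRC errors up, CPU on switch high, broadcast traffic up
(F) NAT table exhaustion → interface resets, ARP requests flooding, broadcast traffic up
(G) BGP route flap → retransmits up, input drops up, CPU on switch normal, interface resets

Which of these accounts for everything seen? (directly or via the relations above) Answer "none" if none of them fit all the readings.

For each candidate, compare predicted effects to what was observed:
(A) spanning-tree reconvergence — does not account for broadcast traffic up
(B) duplex mismatch — fails on interface resets, broadcast traffic up, CPU on switch high, ARP requests flooding (predicts CPU on switch normal, not CPU on switch high)
(C) QoS misclassification — interface resets match; broadcast traffic up match; CPU on switch high match; input drops up match (through retransmits up → input drops up); ARP requests flooding match (through broadcast traffic up → CRC errors up → ARP requests flooding)
(D) MAC flapping — does not account for interface resets
(E) DHCP scope exhaustion — interface resets miss; broadcast traffic up match; CPU on switch high match; input drops up match; ARP requests flooding match
(F) NAT table exhaustion — interface resets match; broadcast traffic up match; CPU on switch high miss; input drops up miss; ARP requests flooding match
(G) BGP route flap — interface resets match; broadcast traffic up miss; CPU on switch high miss; input drops up match; ARP requests flooding miss
(C) is the only candidate with no mismatches.

C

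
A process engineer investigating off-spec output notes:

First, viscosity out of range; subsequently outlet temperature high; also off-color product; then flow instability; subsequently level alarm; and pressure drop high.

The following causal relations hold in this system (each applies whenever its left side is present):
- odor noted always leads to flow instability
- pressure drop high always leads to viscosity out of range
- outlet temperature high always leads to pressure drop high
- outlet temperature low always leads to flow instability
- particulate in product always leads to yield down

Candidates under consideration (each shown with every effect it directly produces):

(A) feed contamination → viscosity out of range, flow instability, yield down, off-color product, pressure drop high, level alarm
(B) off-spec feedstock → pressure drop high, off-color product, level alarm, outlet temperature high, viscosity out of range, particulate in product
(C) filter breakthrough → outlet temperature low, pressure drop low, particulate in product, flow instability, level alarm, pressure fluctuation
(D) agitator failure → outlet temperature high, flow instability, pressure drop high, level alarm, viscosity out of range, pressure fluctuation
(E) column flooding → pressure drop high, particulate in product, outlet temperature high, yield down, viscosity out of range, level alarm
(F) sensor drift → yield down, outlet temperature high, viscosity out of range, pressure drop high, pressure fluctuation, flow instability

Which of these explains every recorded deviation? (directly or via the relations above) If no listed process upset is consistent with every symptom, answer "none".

Testing each hypothesis:
(A) feed contamination — viscosity out of range match; outlet temperature high miss; off-color product match; flow instability match; level alarm match; pressure drop high match
(B) off-spec feedstock — does not account for flow instability
(C) filter breakthrough — viscosity out of range miss; outlet temperature high miss; off-color product miss; flow instability match; level alarm match; pressure drop high miss
(D) agitator failure — does not account for off-color product
(E) column flooding — viscosity out of range match; outlet temperature high match; off-color product miss; flow instability miss; level alarm match; pressure drop high match
(F) sensor drift — does not account for off-color product, level alarm
None of the listed candidates fits everything.

none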